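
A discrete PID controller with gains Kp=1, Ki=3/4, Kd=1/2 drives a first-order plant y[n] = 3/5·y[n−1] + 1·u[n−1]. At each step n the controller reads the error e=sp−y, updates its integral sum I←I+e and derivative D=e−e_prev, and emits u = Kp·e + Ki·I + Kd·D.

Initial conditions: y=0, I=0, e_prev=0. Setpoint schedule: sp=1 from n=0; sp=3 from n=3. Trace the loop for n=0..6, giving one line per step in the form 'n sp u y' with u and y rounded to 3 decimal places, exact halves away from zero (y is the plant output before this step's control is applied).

0 1 2.250 0.000
1 1 -2.563 2.250
2 1 5.416 -1.213
3 3 -3.433 4.688
4 3 9.194 -0.620
5 3 -11.990 8.822
6 3 23.282 -6.696

(exact arithmetic carried between steps; '≈' marks a value shown rounded to 6 d.p. or computed from one; I and e_prev carry over from the previous line; the table rounds u and y to 3 d.p., halves away from zero)
n=0: y=0, sp=1, e=sp−y=1; I=1, D=e−e_prev=1; u=1·1+3/4·1+1/2·1=2.25; next y=3/5·0+1·2.25=2.25
n=1: y=2.25, sp=1, e=sp−y=-1.25; I=-0.25, D=e−e_prev=-2.25; u=1·(-1.25)+3/4·(-0.25)+1/2·(-2.25)=-2.5625; next y=3/5·2.25+1·(-2.5625)=-1.2125
n=2: y=-1.2125, sp=1, e=sp−y=2.2125; I=1.9625, D=e−e_prev=3.4625; u=1·2.2125+3/4·1.9625+1/2·3.4625=5.415625; next y=3/5·(-1.2125)+1·5.415625=4.688125
n=3: y=4.688125, sp=3, e=sp−y=-1.688125; I=0.274375, D=e−e_prev=-3.900625; u=1·(-1.688125)+3/4·0.274375+1/2·(-3.900625)≈-3.432656; next y=3/5·4.688125+1·(-3.432656)≈-0.619781
n=4: y≈-0.619781, sp=3, e=sp−y≈3.619781; I≈3.894156, D=e−e_prev≈5.307906; u=1·3.619781+3/4·3.894156+1/2·5.307906≈9.194352; next y=3/5·(-0.619781)+1·9.194352≈8.822483
n=5: y≈8.822483, sp=3, e=sp−y≈-5.822483; I≈-1.928327, D=e−e_prev≈-9.442264; u=1·(-5.822483)+3/4·(-1.928327)+1/2·(-9.442264)≈-11.989860; next y=3/5·8.822483+1·(-11.989860)≈-6.696370
n=6: y≈-6.696370, sp=3, e=sp−y≈9.696370; I≈7.768044, D=e−e_prev≈15.518853; u=1·9.696370+3/4·7.768044+1/2·15.518853≈23.281829; next y=3/5·(-6.696370)+1·23.281829≈19.264007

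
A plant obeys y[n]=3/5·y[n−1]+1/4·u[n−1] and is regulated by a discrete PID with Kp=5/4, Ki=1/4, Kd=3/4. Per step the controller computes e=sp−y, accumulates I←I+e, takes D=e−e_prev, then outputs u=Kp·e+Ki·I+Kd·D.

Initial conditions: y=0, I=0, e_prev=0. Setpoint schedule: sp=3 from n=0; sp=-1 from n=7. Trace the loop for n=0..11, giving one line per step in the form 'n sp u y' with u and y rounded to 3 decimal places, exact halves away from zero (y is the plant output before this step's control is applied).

(exact arithmetic carried between steps; '≈' marks a value shown rounded to 6 d.p. or computed from one; I and e_prev carry over from the previous line; the table rounds u and y to 3 d.p., halves away from zero)
n=0: y=0, sp=3, e=sp−y=3; I=3, D=e−e_prev=3; u=5/4·3+1/4·3+3/4·3=6.75; next y=3/5·0+1/4·6.75=1.6875
n=1: y=1.6875, sp=3, e=sp−y=1.3125; I=4.3125, D=e−e_prev=-1.6875; u=5/4·1.3125+1/4·4.3125+3/4·(-1.6875)=1.453125; next y=3/5·1.6875+1/4·1.453125≈1.375781
n=2: y≈1.375781, sp=3, e=sp−y≈1.624219; I≈5.936719, D=e−e_prev≈0.311719; u=5/4·1.624219+1/4·5.936719+3/4·0.311719≈3.748242; next y=3/5·1.375781+1/4·3.748242≈1.762529
n=3: y≈1.762529, sp=3, e=sp−y≈1.237471; I≈7.174189, D=e−e_prev≈-0.386748; u=5/4·1.237471+1/4·7.174189+3/4·(-0.386748)≈3.050325; next y=3/5·1.762529+1/4·3.050325≈1.820099
n=4: y≈1.820099, sp=3, e=sp−y≈1.179901; I≈8.354091, D=e−e_prev≈-0.057569; u=5/4·1.179901+1/4·8.354091+3/4·(-0.057569)≈3.520222; next y=3/5·1.820099+1/4·3.520222≈1.972115
n=5: y≈1.972115, sp=3, e=sp−y≈1.027885; I≈9.381976, D=e−e_prev≈-0.152016; u=5/4·1.027885+1/4·9.381976+3/4·(-0.152016)≈3.516338; next y=3/5·1.972115+1/4·3.516338≈2.062353
n=6: y≈2.062353, sp=3, e=sp−y≈0.937647; I≈10.319622, D=e−e_prev≈-0.090239; u=5/4·0.937647+1/4·10.319622+3/4·(-0.090239)≈3.684285; next y=3/5·2.062353+1/4·3.684285≈2.158483
n=7: y≈2.158483, sp=-1, e=sp−y≈-3.158483; I≈7.161139, D=e−e_prev≈-4.096130; u=5/4·(-3.158483)+1/4·7.161139+3/4·(-4.096130)≈-5.229917; next y=3/5·2.158483+1/4·(-5.229917)≈-0.012389
n=8: y≈-0.012389, sp=-1, e=sp−y≈-0.987611; I≈6.173528, D=e−e_prev≈2.170872; u=5/4·(-0.987611)+1/4·6.173528+3/4·2.170872≈1.937023; next y=3/5·(-0.012389)+1/4·1.937023≈0.476822
n=9: y≈0.476822, sp=-1, e=sp−y≈-1.476822; I≈4.696706, D=e−e_prev≈-0.489211; u=5/4·(-1.476822)+1/4·4.696706+3/4·(-0.489211)≈-1.038760; next y=3/5·0.476822+1/4·(-1.038760)≈0.026403
n=10: y≈0.026403, sp=-1, e=sp−y≈-1.026403; I≈3.670303, D=e−e_prev≈0.450419; u=5/4·(-1.026403)+1/4·3.670303+3/4·0.450419≈-0.027614; next y=3/5·0.026403+1/4·(-0.027614)≈0.008938
n=11: y≈0.008938, sp=-1, e=sp−y≈-1.008938; I≈2.661364, D=e−e_prev≈0.017465; u=5/4·(-1.008938)+1/4·2.661364+3/4·0.017465≈-0.582733; next y=3/5·0.008938+1/4·(-0.582733)≈-0.140320

0 3 6.750 0.000
1 3 1.453 1.688
2 3 3.748 1.376
3 3 3.050 1.763
4 3 3.520 1.820
5 3 3.516 1.972
6 3 3.684 2.062
7 -1 -5.230 2.158
8 -1 1.937 -0.012
9 -1 -1.039 0.477
10 -1 -0.028 0.026
11 -1 -0.583 0.009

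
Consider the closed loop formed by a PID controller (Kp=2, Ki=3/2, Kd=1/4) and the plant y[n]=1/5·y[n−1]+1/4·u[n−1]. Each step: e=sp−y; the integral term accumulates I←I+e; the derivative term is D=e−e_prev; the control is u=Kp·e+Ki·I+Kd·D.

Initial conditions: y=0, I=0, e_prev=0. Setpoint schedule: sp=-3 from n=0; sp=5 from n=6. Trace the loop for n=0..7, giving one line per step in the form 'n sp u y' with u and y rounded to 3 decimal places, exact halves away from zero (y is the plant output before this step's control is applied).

(exact arithmetic carried between steps; '≈' marks a value shown rounded to 6 d.p. or computed from one; I and e_prev carry over from the previous line; the table rounds u and y to 3 d.p., halves away from zero)
n=0: y=0, sp=-3, e=sp−y=-3; I=-3, D=e−e_prev=-3; u=2·(-3)+3/2·(-3)+1/4·(-3)=-11.25; next y=1/5·0+1/4·(-11.25)=-2.8125
n=1: y=-2.8125, sp=-3, e=sp−y=-0.1875; I=-3.1875, D=e−e_prev=2.8125; u=2·(-0.1875)+3/2·(-3.1875)+1/4·2.8125=-4.453125; next y=1/5·(-2.8125)+1/4·(-4.453125)≈-1.675781
n=2: y≈-1.675781, sp=-3, e=sp−y≈-1.324219; I≈-4.511719, D=e−e_prev≈-1.136719; u=2·(-1.324219)+3/2·(-4.511719)+1/4·(-1.136719)≈-9.700195; next y=1/5·(-1.675781)+1/4·(-9.700195)≈-2.760205
n=3: y≈-2.760205, sp=-3, e=sp−y≈-0.239795; I≈-4.751514, D=e−e_prev≈1.084424; u=2·(-0.239795)+3/2·(-4.751514)+1/4·1.084424≈-7.335754; next y=1/5·(-2.760205)+1/4·(-7.335754)≈-2.385980
n=4: y≈-2.385980, sp=-3, e=sp−y≈-0.614020; I≈-5.365534, D=e−e_prev≈-0.374225; u=2·(-0.614020)+3/2·(-5.365534)+1/4·(-0.374225)≈-9.369898; next y=1/5·(-2.385980)+1/4·(-9.369898)≈-2.819670
n=5: y≈-2.819670, sp=-3, e=sp−y≈-0.180330; I≈-5.545864, D=e−e_prev≈0.433691; u=2·(-0.180330)+3/2·(-5.545864)+1/4·0.433691≈-8.571032; next y=1/5·(-2.819670)+1/4·(-8.571032)≈-2.706692
n=6: y≈-2.706692, sp=5, e=sp−y≈7.706692; I≈2.160828, D=e−e_prev≈7.887022; u=2·7.706692+3/2·2.160828+1/4·7.887022≈20.626382; next y=1/5·(-2.706692)+1/4·20.626382≈4.615257
n=7: y≈4.615257, sp=5, e=sp−y≈0.384743; I≈2.545571, D=e−e_prev≈-7.321949; u=2·0.384743+3/2·2.545571+1/4·(-7.321949)≈2.757355; next y=1/5·4.615257+1/4·2.757355≈1.612390

0 -3 -11.250 0.000
1 -3 -4.453 -2.813
2 -3 -9.700 -1.676
3 -3 -7.336 -2.760
4 -3 -9.370 -2.386
5 -3 -8.571 -2.820
6 5 20.626 -2.707
7 5 2.757 4.615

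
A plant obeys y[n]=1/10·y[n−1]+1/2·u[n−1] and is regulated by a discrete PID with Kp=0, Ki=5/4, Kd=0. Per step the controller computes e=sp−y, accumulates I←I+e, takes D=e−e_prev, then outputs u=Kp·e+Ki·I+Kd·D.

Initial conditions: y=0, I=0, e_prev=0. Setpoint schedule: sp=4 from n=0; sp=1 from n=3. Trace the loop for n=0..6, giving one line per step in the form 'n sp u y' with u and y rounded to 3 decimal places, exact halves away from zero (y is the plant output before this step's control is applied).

0 4 5.000 0.000
1 4 6.875 2.500
2 4 7.266 3.688
3 1 3.514 4.002
4 1 2.067 2.157
5 1 1.756 1.249
6 1 1.752 1.003

(exact arithmetic carried between steps; '≈' marks a value shown rounded to 6 d.p. or computed from one; I and e_prev carry over from the previous line; the table rounds u and y to 3 d.p., halves away from zero)
n=0: y=0, sp=4, e=sp−y=4; I=4, D=e−e_prev=4; u=0·4+5/4·4+0·4=5; next y=1/10·0+1/2·5=2.5
n=1: y=2.5, sp=4, e=sp−y=1.5; I=5.5, D=e−e_prev=-2.5; u=0·1.5+5/4·5.5+0·(-2.5)=6.875; next y=1/10·2.5+1/2·6.875=3.6875
n=2: y=3.6875, sp=4, e=sp−y=0.3125; I=5.8125, D=e−e_prev=-1.1875; u=0·0.3125+5/4·5.8125+0·(-1.1875)=7.265625; next y=1/10·3.6875+1/2·7.265625≈4.001563
n=3: y≈4.001563, sp=1, e=sp−y≈-3.001563; I≈2.810938, D=e−e_prev≈-3.314063; u=0·(-3.001563)+5/4·2.810938+0·(-3.314063)≈3.513672; next y=1/10·4.001563+1/2·3.513672≈2.156992
n=4: y≈2.156992, sp=1, e=sp−y≈-1.156992; I≈1.653945, D=e−e_prev≈1.844570; u=0·(-1.156992)+5/4·1.653945+0·1.844570≈2.067432; next y=1/10·2.156992+1/2·2.067432≈1.249415
n=5: y≈1.249415, sp=1, e=sp−y≈-0.249415; I≈1.404530, D=e−e_prev≈0.907577; u=0·(-0.249415)+5/4·1.404530+0·0.907577≈1.755663; next y=1/10·1.249415+1/2·1.755663≈1.002773
n=6: y≈1.002773, sp=1, e=sp−y≈-0.002773; I≈1.401757, D=e−e_prev≈0.246642; u=0·(-0.002773)+5/4·1.401757+0·0.246642≈1.752197; next y=1/10·1.002773+1/2·1.752197≈0.976376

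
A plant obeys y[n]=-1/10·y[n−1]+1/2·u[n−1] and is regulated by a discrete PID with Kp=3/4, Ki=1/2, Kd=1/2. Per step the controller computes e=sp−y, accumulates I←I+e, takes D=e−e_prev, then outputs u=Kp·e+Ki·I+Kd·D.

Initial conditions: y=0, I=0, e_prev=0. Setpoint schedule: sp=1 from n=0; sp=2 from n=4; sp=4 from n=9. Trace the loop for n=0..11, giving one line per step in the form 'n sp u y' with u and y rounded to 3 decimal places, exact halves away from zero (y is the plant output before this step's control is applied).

(exact arithmetic carried between steps; '≈' marks a value shown rounded to 6 d.p. or computed from one; I and e_prev carry over from the previous line; the table rounds u and y to 3 d.p., halves away from zero)
n=0: y=0, sp=1, e=sp−y=1; I=1, D=e−e_prev=1; u=3/4·1+1/2·1+1/2·1=1.75; next y=-1/10·0+1/2·1.75=0.875
n=1: y=0.875, sp=1, e=sp−y=0.125; I=1.125, D=e−e_prev=-0.875; u=3/4·0.125+1/2·1.125+1/2·(-0.875)=0.21875; next y=-1/10·0.875+1/2·0.21875=0.021875
n=2: y=0.021875, sp=1, e=sp−y=0.978125; I=2.103125, D=e−e_prev=0.853125; u=3/4·0.978125+1/2·2.103125+1/2·0.853125≈2.211719; next y=-1/10·0.021875+1/2·2.211719≈1.103672
n=3: y≈1.103672, sp=1, e=sp−y≈-0.103672; I≈1.999453, D=e−e_prev≈-1.081797; u=3/4·(-0.103672)+1/2·1.999453+1/2·(-1.081797)≈0.381074; next y=-1/10·1.103672+1/2·0.381074≈0.080170
n=4: y≈0.080170, sp=2, e=sp−y≈1.919830; I≈3.919283, D=e−e_prev≈2.023502; u=3/4·1.919830+1/2·3.919283+1/2·2.023502≈4.411265; next y=-1/10·0.080170+1/2·4.411265≈2.197616
n=5: y≈2.197616, sp=2, e=sp−y≈-0.197616; I≈3.721668, D=e−e_prev≈-2.117446; u=3/4·(-0.197616)+1/2·3.721668+1/2·(-2.117446)≈0.653899; next y=-1/10·2.197616+1/2·0.653899≈0.107188
n=6: y≈0.107188, sp=2, e=sp−y≈1.892812; I≈5.614480, D=e−e_prev≈2.090427; u=3/4·1.892812+1/2·5.614480+1/2·2.090427≈5.272062; next y=-1/10·0.107188+1/2·5.272062≈2.625312
n=7: y≈2.625312, sp=2, e=sp−y≈-0.625312; I≈4.989167, D=e−e_prev≈-2.518124; u=3/4·(-0.625312)+1/2·4.989167+1/2·(-2.518124)≈0.766537; next y=-1/10·2.625312+1/2·0.766537≈0.120737
n=8: y≈0.120737, sp=2, e=sp−y≈1.879263; I≈6.868430, D=e−e_prev≈2.504575; u=3/4·1.879263+1/2·6.868430+1/2·2.504575≈6.095949; next y=-1/10·0.120737+1/2·6.095949≈3.035901
n=9: y≈3.035901, sp=4, e=sp−y≈0.964099; I≈7.832529, D=e−e_prev≈-0.915164; u=3/4·0.964099+1/2·7.832529+1/2·(-0.915164)≈4.181757; next y=-1/10·3.035901+1/2·4.181757≈1.787288
n=10: y≈1.787288, sp=4, e=sp−y≈2.212712; I≈10.045241, D=e−e_prev≈1.248613; u=3/4·2.212712+1/2·10.045241+1/2·1.248613≈7.306460; next y=-1/10·1.787288+1/2·7.306460≈3.474501
n=11: y≈3.474501, sp=4, e=sp−y≈0.525499; I≈10.570739, D=e−e_prev≈-1.687213; u=3/4·0.525499+1/2·10.570739+1/2·(-1.687213)≈4.835887; next y=-1/10·3.474501+1/2·4.835887≈2.070493

0 1 1.750 0.000
1 1 0.219 0.875
2 1 2.212 0.022
3 1 0.381 1.104
4 2 4.411 0.080
5 2 0.654 2.198
6 2 5.272 0.107
7 2 0.767 2.625
8 2 6.096 0.121
9 4 4.182 3.036
10 4 7.306 1.787
11 4 4.836 3.475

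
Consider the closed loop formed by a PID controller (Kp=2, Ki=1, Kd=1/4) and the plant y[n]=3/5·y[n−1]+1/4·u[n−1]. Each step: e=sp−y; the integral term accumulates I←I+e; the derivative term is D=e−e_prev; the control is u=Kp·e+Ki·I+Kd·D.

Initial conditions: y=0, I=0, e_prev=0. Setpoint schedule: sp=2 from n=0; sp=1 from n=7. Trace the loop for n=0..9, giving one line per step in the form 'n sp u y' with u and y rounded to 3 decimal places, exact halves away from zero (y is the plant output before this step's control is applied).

(exact arithmetic carried between steps; '≈' marks a value shown rounded to 6 d.p. or computed from one; I and e_prev carry over from the previous line; the table rounds u and y to 3 d.p., halves away from zero)
n=0: y=0, sp=2, e=sp−y=2; I=2, D=e−e_prev=2; u=2·2+1·2+1/4·2=6.5; next y=3/5·0+1/4·6.5=1.625
n=1: y=1.625, sp=2, e=sp−y=0.375; I=2.375, D=e−e_prev=-1.625; u=2·0.375+1·2.375+1/4·(-1.625)=2.71875; next y=3/5·1.625+1/4·2.71875≈1.654688
n=2: y≈1.654688, sp=2, e=sp−y≈0.345313; I≈2.720313, D=e−e_prev≈-0.029688; u=2·0.345313+1·2.720313+1/4·(-0.029688)≈3.403516; next y=3/5·1.654688+1/4·3.403516≈1.843691
n=3: y≈1.843691, sp=2, e=sp−y≈0.156309; I≈2.876621, D=e−e_prev≈-0.189004; u=2·0.156309+1·2.876621+1/4·(-0.189004)≈3.141987; next y=3/5·1.843691+1/4·3.141987≈1.891712
n=4: y≈1.891712, sp=2, e=sp−y≈0.108288; I≈2.984909, D=e−e_prev≈-0.048020; u=2·0.108288+1·2.984909+1/4·(-0.048020)≈3.189481; next y=3/5·1.891712+1/4·3.189481≈1.932397
n=5: y≈1.932397, sp=2, e=sp−y≈0.067603; I≈3.052512, D=e−e_prev≈-0.040686; u=2·0.067603+1·3.052512+1/4·(-0.040686)≈3.177546; next y=3/5·1.932397+1/4·3.177546≈1.953825
n=6: y≈1.953825, sp=2, e=sp−y≈0.046175; I≈3.098687, D=e−e_prev≈-0.021428; u=2·0.046175+1·3.098687+1/4·(-0.021428)≈3.185680; next y=3/5·1.953825+1/4·3.185680≈1.968715
n=7: y≈1.968715, sp=1, e=sp−y≈-0.968715; I≈2.129972, D=e−e_prev≈-1.014890; u=2·(-0.968715)+1·2.129972+1/4·(-1.014890)≈-0.061181; next y=3/5·1.968715+1/4·(-0.061181)≈1.165934
n=8: y≈1.165934, sp=1, e=sp−y≈-0.165934; I≈1.964038, D=e−e_prev≈0.802781; u=2·(-0.165934)+1·1.964038+1/4·0.802781≈1.832866; next y=3/5·1.165934+1/4·1.832866≈1.157777
n=9: y≈1.157777, sp=1, e=sp−y≈-0.157777; I≈1.806261, D=e−e_prev≈0.008157; u=2·(-0.157777)+1·1.806261+1/4·0.008157≈1.492747; next y=3/5·1.157777+1/4·1.492747≈1.067853

0 2 6.500 0.000
1 2 2.719 1.625
2 2 3.404 1.655
3 2 3.142 1.844
4 2 3.189 1.892
5 2 3.178 1.932
6 2 3.186 1.954
7 1 -0.061 1.969
8 1 1.833 1.166
9 1 1.493 1.158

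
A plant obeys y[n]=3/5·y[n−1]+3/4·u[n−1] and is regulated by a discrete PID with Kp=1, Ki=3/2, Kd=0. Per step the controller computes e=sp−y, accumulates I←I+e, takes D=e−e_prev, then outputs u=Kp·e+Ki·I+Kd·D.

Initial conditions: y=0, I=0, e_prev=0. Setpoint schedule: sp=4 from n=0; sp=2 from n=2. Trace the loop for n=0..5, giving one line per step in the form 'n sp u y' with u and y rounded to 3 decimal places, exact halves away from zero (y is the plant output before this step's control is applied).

0 4 10.000 0.000
1 4 -2.750 7.500
2 2 -0.344 2.438
3 2 2.082 1.205
4 2 0.576 2.284
5 2 1.354 1.803

(exact arithmetic carried between steps; '≈' marks a value shown rounded to 6 d.p. or computed from one; I and e_prev carry over from the previous line; the table rounds u and y to 3 d.p., halves away from zero)
n=0: y=0, sp=4, e=sp−y=4; I=4, D=e−e_prev=4; u=1·4+3/2·4+0·4=10; next y=3/5·0+3/4·10=7.5
n=1: y=7.5, sp=4, e=sp−y=-3.5; I=0.5, D=e−e_prev=-7.5; u=1·(-3.5)+3/2·0.5+0·(-7.5)=-2.75; next y=3/5·7.5+3/4·(-2.75)=2.4375
n=2: y=2.4375, sp=2, e=sp−y=-0.4375; I=0.0625, D=e−e_prev=3.0625; u=1·(-0.4375)+3/2·0.0625+0·3.0625=-0.34375; next y=3/5·2.4375+3/4·(-0.34375)≈1.204688
n=3: y≈1.204688, sp=2, e=sp−y≈0.795313; I≈0.857813, D=e−e_prev≈1.232813; u=1·0.795313+3/2·0.857813+0·1.232813≈2.082031; next y=3/5·1.204688+3/4·2.082031≈2.284336
n=4: y≈2.284336, sp=2, e=sp−y≈-0.284336; I≈0.573477, D=e−e_prev≈-1.079648; u=1·(-0.284336)+3/2·0.573477+0·(-1.079648)≈0.575879; next y=3/5·2.284336+3/4·0.575879≈1.802511
n=5: y≈1.802511, sp=2, e=sp−y≈0.197489; I≈0.770966, D=e−e_prev≈0.481825; u=1·0.197489+3/2·0.770966+0·0.481825≈1.353938; next y=3/5·1.802511+3/4·1.353938≈2.096960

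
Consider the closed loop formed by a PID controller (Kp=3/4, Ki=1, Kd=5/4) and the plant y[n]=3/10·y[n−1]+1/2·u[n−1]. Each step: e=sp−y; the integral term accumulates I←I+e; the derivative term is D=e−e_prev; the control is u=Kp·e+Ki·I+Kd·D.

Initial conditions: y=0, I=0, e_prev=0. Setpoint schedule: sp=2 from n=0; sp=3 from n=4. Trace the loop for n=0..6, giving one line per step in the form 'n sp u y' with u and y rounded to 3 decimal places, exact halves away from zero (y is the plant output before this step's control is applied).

0 2 6.000 0.000
1 2 -3.500 3.000
2 2 10.800 -0.850
3 2 -9.148 5.145
4 3 22.727 -3.030
5 3 -23.166 10.454
6 3 42.939 -8.447

(exact arithmetic carried between steps; '≈' marks a value shown rounded to 6 d.p. or computed from one; I and e_prev carry over from the previous line; the table rounds u and y to 3 d.p., halves away from zero)
n=0: y=0, sp=2, e=sp−y=2; I=2, D=e−e_prev=2; u=3/4·2+1·2+5/4·2=6; next y=3/10·0+1/2·6=3
n=1: y=3, sp=2, e=sp−y=-1; I=1, D=e−e_prev=-3; u=3/4·(-1)+1·1+5/4·(-3)=-3.5; next y=3/10·3+1/2·(-3.5)=-0.85
n=2: y=-0.85, sp=2, e=sp−y=2.85; I=3.85, D=e−e_prev=3.85; u=3/4·2.85+1·3.85+5/4·3.85=10.8; next y=3/10·(-0.85)+1/2·10.8=5.145
n=3: y=5.145, sp=2, e=sp−y=-3.145; I=0.705, D=e−e_prev=-5.995; u=3/4·(-3.145)+1·0.705+5/4·(-5.995)=-9.1475; next y=3/10·5.145+1/2·(-9.1475)=-3.03025
n=4: y=-3.03025, sp=3, e=sp−y=6.03025; I=6.73525, D=e−e_prev=9.17525; u=3/4·6.03025+1·6.73525+5/4·9.17525=22.727; next y=3/10·(-3.03025)+1/2·22.727=10.454425
n=5: y=10.454425, sp=3, e=sp−y=-7.454425; I=-0.719175, D=e−e_prev=-13.484675; u=3/4·(-7.454425)+1·(-0.719175)+5/4·(-13.484675)≈-23.165838; next y=3/10·10.454425+1/2·(-23.165838)≈-8.446591
n=6: y≈-8.446591, sp=3, e=sp−y≈11.446591; I≈10.727416, D=e−e_prev≈18.901016; u=3/4·11.446591+1·10.727416+5/4·18.901016≈42.93863; next y=3/10·(-8.446591)+1/2·42.93863≈18.935338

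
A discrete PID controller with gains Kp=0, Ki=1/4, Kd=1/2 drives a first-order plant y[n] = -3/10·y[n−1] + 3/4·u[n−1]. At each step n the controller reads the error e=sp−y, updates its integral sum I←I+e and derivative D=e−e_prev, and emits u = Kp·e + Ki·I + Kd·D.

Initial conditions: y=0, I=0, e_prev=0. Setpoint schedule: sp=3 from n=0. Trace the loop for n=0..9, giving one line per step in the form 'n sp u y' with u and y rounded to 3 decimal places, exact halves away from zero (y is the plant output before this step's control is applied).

(exact arithmetic carried between steps; '≈' marks a value shown rounded to 6 d.p. or computed from one; I and e_prev carry over from the previous line; the table rounds u and y to 3 d.p., halves away from zero)
n=0: y=0, sp=3, e=sp−y=3; I=3, D=e−e_prev=3; u=0·3+1/4·3+1/2·3=2.25; next y=-3/10·0+3/4·2.25=1.6875
n=1: y=1.6875, sp=3, e=sp−y=1.3125; I=4.3125, D=e−e_prev=-1.6875; u=0·1.3125+1/4·4.3125+1/2·(-1.6875)=0.234375; next y=-3/10·1.6875+3/4·0.234375≈-0.330469
n=2: y≈-0.330469, sp=3, e=sp−y≈3.330469; I≈7.642969, D=e−e_prev≈2.017969; u=0·3.330469+1/4·7.642969+1/2·2.017969≈2.919727; next y=-3/10·(-0.330469)+3/4·2.919727≈2.288936
n=3: y≈2.288936, sp=3, e=sp−y≈0.711064; I≈8.354033, D=e−e_prev≈-2.619404; u=0·0.711064+1/4·8.354033+1/2·(-2.619404)≈0.778806; next y=-3/10·2.288936+3/4·0.778806≈-0.102576
n=4: y≈-0.102576, sp=3, e=sp−y≈3.102576; I≈11.456609, D=e−e_prev≈2.391512; u=0·3.102576+1/4·11.456609+1/2·2.391512≈4.059908; next y=-3/10·(-0.102576)+3/4·4.059908≈3.075704
n=5: y≈3.075704, sp=3, e=sp−y≈-0.075704; I≈11.380905, D=e−e_prev≈-3.178280; u=0·(-0.075704)+1/4·11.380905+1/2·(-3.178280)≈1.256086; next y=-3/10·3.075704+3/4·1.256086≈0.019354
n=6: y≈0.019354, sp=3, e=sp−y≈2.980646; I≈14.361552, D=e−e_prev≈3.056350; u=0·2.980646+1/4·14.361552+1/2·3.056350≈5.118563; next y=-3/10·0.019354+3/4·5.118563≈3.833116
n=7: y≈3.833116, sp=3, e=sp−y≈-0.833116; I≈13.528436, D=e−e_prev≈-3.813763; u=0·(-0.833116)+1/4·13.528436+1/2·(-3.813763)≈1.475228; next y=-3/10·3.833116+3/4·1.475228≈-0.043514
n=8: y≈-0.043514, sp=3, e=sp−y≈3.043514; I≈16.571950, D=e−e_prev≈3.876630; u=0·3.043514+1/4·16.571950+1/2·3.876630≈6.081303; next y=-3/10·(-0.043514)+3/4·6.081303≈4.574031
n=9: y≈4.574031, sp=3, e=sp−y≈-1.574031; I≈14.997918, D=e−e_prev≈-4.617545; u=0·(-1.574031)+1/4·14.997918+1/2·(-4.617545)≈1.440707; next y=-3/10·4.574031+3/4·1.440707≈-0.291679

0 3 2.250 0.000
1 3 0.234 1.688
2 3 2.920 -0.330
3 3 0.779 2.289
4 3 4.060 -0.103
5 3 1.256 3.076
6 3 5.119 0.019
7 3 1.475 3.833
8 3 6.081 -0.044
9 3 1.441 4.574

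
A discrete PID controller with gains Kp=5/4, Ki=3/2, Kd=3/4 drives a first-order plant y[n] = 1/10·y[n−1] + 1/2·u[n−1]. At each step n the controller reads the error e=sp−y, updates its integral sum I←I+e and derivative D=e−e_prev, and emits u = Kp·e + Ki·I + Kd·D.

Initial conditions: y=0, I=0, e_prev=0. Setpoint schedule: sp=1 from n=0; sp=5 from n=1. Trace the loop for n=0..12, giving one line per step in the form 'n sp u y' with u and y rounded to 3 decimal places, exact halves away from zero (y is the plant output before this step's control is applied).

(exact arithmetic carried between steps; '≈' marks a value shown rounded to 6 d.p. or computed from one; I and e_prev carry over from the previous line; the table rounds u and y to 3 d.p., halves away from zero)
n=0: y=0, sp=1, e=sp−y=1; I=1, D=e−e_prev=1; u=5/4·1+3/2·1+3/4·1=3.5; next y=1/10·0+1/2·3.5=1.75
n=1: y=1.75, sp=5, e=sp−y=3.25; I=4.25, D=e−e_prev=2.25; u=5/4·3.25+3/2·4.25+3/4·2.25=12.125; next y=1/10·1.75+1/2·12.125=6.2375
n=2: y=6.2375, sp=5, e=sp−y=-1.2375; I=3.0125, D=e−e_prev=-4.4875; u=5/4·(-1.2375)+3/2·3.0125+3/4·(-4.4875)=-0.39375; next y=1/10·6.2375+1/2·(-0.39375)=0.426875
n=3: y=0.426875, sp=5, e=sp−y=4.573125; I=7.585625, D=e−e_prev=5.810625; u=5/4·4.573125+3/2·7.585625+3/4·5.810625≈21.452813; next y=1/10·0.426875+1/2·21.452813≈10.769094
n=4: y≈10.769094, sp=5, e=sp−y≈-5.769094; I≈1.816531, D=e−e_prev≈-10.342219; u=5/4·(-5.769094)+3/2·1.816531+3/4·(-10.342219)≈-12.243234; next y=1/10·10.769094+1/2·(-12.243234)≈-5.044708
n=5: y≈-5.044708, sp=5, e=sp−y≈10.044708; I≈11.861239, D=e−e_prev≈15.813802; u=5/4·10.044708+3/2·11.861239+3/4·15.813802≈42.208095; next y=1/10·(-5.044708)+1/2·42.208095≈20.599576
n=6: y≈20.599576, sp=5, e=sp−y≈-15.599576; I≈-3.738337, D=e−e_prev≈-25.644284; u=5/4·(-15.599576)+3/2·(-3.738337)+3/4·(-25.644284)≈-44.340190; next y=1/10·20.599576+1/2·(-44.340190)≈-20.110137
n=7: y≈-20.110137, sp=5, e=sp−y≈25.110137; I≈21.371800, D=e−e_prev≈40.709714; u=5/4·25.110137+3/2·21.371800+3/4·40.709714≈93.977657; next y=1/10·(-20.110137)+1/2·93.977657≈44.977815
n=8: y≈44.977815, sp=5, e=sp−y≈-39.977815; I≈-18.606015, D=e−e_prev≈-65.087952; u=5/4·(-39.977815)+3/2·(-18.606015)+3/4·(-65.087952)≈-126.697255; next y=1/10·44.977815+1/2·(-126.697255)≈-58.850846
n=9: y≈-58.850846, sp=5, e=sp−y≈63.850846; I≈45.244831, D=e−e_prev≈103.828661; u=5/4·63.850846+3/2·45.244831+3/4·103.828661≈225.552299; next y=1/10·(-58.850846)+1/2·225.552299≈106.891065
n=10: y≈106.891065, sp=5, e=sp−y≈-101.891065; I≈-56.646234, D=e−e_prev≈-165.741911; u=5/4·(-101.891065)+3/2·(-56.646234)+3/4·(-165.741911)≈-336.639616; next y=1/10·106.891065+1/2·(-336.639616)≈-157.630701
n=11: y≈-157.630701, sp=5, e=sp−y≈162.630701; I≈105.984467, D=e−e_prev≈264.521766; u=5/4·162.630701+3/2·105.984467+3/4·264.521766≈560.656402; next y=1/10·(-157.630701)+1/2·560.656402≈264.565131
n=12: y≈264.565131, sp=5, e=sp−y≈-259.565131; I≈-153.580664, D=e−e_prev≈-422.195832; u=5/4·(-259.565131)+3/2·(-153.580664)+3/4·(-422.195832)≈-871.474283; next y=1/10·264.565131+1/2·(-871.474283)≈-409.280629

0 1 3.500 0.000
1 5 12.125 1.750
2 5 -0.394 6.238
3 5 21.453 0.427
4 5 -12.243 10.769
5 5 42.208 -5.045
6 5 -44.340 20.600
7 5 93.978 -20.110
8 5 -126.697 44.978
9 5 225.552 -58.851
10 5 -336.640 106.891
11 5 560.656 -157.631
12 5 -871.474 264.565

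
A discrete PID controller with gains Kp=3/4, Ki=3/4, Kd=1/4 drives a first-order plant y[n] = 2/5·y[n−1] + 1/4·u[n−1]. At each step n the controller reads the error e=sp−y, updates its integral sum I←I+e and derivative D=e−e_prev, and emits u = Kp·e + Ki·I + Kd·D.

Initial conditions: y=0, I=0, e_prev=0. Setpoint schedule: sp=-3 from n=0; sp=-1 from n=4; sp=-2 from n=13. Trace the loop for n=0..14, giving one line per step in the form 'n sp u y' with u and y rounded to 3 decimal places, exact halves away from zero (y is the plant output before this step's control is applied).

0 -3 -5.250 0.000
1 -3 -4.453 -1.313
2 -3 -5.477 -1.638
3 -3 -5.904 -2.025
4 -1 -2.775 -2.286
5 -1 -3.562 -1.608
6 -1 -3.066 -1.534
7 -1 -2.916 -1.380
8 -1 -2.766 -1.281
9 -1 -2.666 -1.204
10 -1 -2.591 -1.148
11 -1 -2.538 -1.107
12 -1 -2.499 -1.077
13 -2 -4.222 -1.056
14 -2 -3.936 -1.478

(exact arithmetic carried between steps; '≈' marks a value shown rounded to 6 d.p. or computed from one; I and e_prev carry over from the previous line; the table rounds u and y to 3 d.p., halves away from zero)
n=0: y=0, sp=-3, e=sp−y=-3; I=-3, D=e−e_prev=-3; u=3/4·(-3)+3/4·(-3)+1/4·(-3)=-5.25; next y=2/5·0+1/4·(-5.25)=-1.3125
n=1: y=-1.3125, sp=-3, e=sp−y=-1.6875; I=-4.6875, D=e−e_prev=1.3125; u=3/4·(-1.6875)+3/4·(-4.6875)+1/4·1.3125=-4.453125; next y=2/5·(-1.3125)+1/4·(-4.453125)≈-1.638281
n=2: y≈-1.638281, sp=-3, e=sp−y≈-1.361719; I≈-6.049219, D=e−e_prev≈0.325781; u=3/4·(-1.361719)+3/4·(-6.049219)+1/4·0.325781≈-5.476758; next y=2/5·(-1.638281)+1/4·(-5.476758)≈-2.024502
n=3: y≈-2.024502, sp=-3, e=sp−y≈-0.975498; I≈-7.024717, D=e−e_prev≈0.386221; u=3/4·(-0.975498)+3/4·(-7.024717)+1/4·0.386221≈-5.903606; next y=2/5·(-2.024502)+1/4·(-5.903606)≈-2.285702
n=4: y≈-2.285702, sp=-1, e=sp−y≈1.285702; I≈-5.739015, D=e−e_prev≈2.261200; u=3/4·1.285702+3/4·(-5.739015)+1/4·2.261200≈-2.774684; next y=2/5·(-2.285702)+1/4·(-2.774684)≈-1.607952
n=5: y≈-1.607952, sp=-1, e=sp−y≈0.607952; I≈-5.131063, D=e−e_prev≈-0.677750; u=3/4·0.607952+3/4·(-5.131063)+1/4·(-0.677750)≈-3.561771; next y=2/5·(-1.607952)+1/4·(-3.561771)≈-1.533623
n=6: y≈-1.533623, sp=-1, e=sp−y≈0.533623; I≈-4.597439, D=e−e_prev≈-0.074329; u=3/4·0.533623+3/4·(-4.597439)+1/4·(-0.074329)≈-3.066444; next y=2/5·(-1.533623)+1/4·(-3.066444)≈-1.380060
n=7: y≈-1.380060, sp=-1, e=sp−y≈0.380060; I≈-4.217379, D=e−e_prev≈-0.153563; u=3/4·0.380060+3/4·(-4.217379)+1/4·(-0.153563)≈-2.916380; next y=2/5·(-1.380060)+1/4·(-2.916380)≈-1.281119
n=8: y≈-1.281119, sp=-1, e=sp−y≈0.281119; I≈-3.936260, D=e−e_prev≈-0.098941; u=3/4·0.281119+3/4·(-3.936260)+1/4·(-0.098941)≈-2.766091; next y=2/5·(-1.281119)+1/4·(-2.766091)≈-1.203970
n=9: y≈-1.203970, sp=-1, e=sp−y≈0.203970; I≈-3.732289, D=e−e_prev≈-0.077149; u=3/4·0.203970+3/4·(-3.732289)+1/4·(-0.077149)≈-2.665527; next y=2/5·(-1.203970)+1/4·(-2.665527)≈-1.147970
n=10: y≈-1.147970, sp=-1, e=sp−y≈0.147970; I≈-3.584320, D=e−e_prev≈-0.056001; u=3/4·0.147970+3/4·(-3.584320)+1/4·(-0.056001)≈-2.591263; next y=2/5·(-1.147970)+1/4·(-2.591263)≈-1.107004
n=11: y≈-1.107004, sp=-1, e=sp−y≈0.107004; I≈-3.477316, D=e−e_prev≈-0.040966; u=3/4·0.107004+3/4·(-3.477316)+1/4·(-0.040966)≈-2.537976; next y=2/5·(-1.107004)+1/4·(-2.537976)≈-1.077295
n=12: y≈-1.077295, sp=-1, e=sp−y≈0.077295; I≈-3.400021, D=e−e_prev≈-0.029708; u=3/4·0.077295+3/4·(-3.400021)+1/4·(-0.029708)≈-2.499471; next y=2/5·(-1.077295)+1/4·(-2.499471)≈-1.055786
n=13: y≈-1.055786, sp=-2, e=sp−y≈-0.944214; I≈-4.344235, D=e−e_prev≈-1.021509; u=3/4·(-0.944214)+3/4·(-4.344235)+1/4·(-1.021509)≈-4.221714; next y=2/5·(-1.055786)+1/4·(-4.221714)≈-1.477743
n=14: y≈-1.477743, sp=-2, e=sp−y≈-0.522257; I≈-4.866492, D=e−e_prev≈0.421957; u=3/4·(-0.522257)+3/4·(-4.866492)+1/4·0.421957≈-3.936073; next y=2/5·(-1.477743)+1/4·(-3.936073)≈-1.575115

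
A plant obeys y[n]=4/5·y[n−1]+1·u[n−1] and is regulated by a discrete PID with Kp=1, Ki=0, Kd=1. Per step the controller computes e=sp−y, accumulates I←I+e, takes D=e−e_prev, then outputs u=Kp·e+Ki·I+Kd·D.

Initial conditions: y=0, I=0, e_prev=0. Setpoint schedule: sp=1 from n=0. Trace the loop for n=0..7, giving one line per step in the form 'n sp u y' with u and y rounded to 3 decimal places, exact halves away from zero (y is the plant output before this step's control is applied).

(exact arithmetic carried between steps; '≈' marks a value shown rounded to 6 d.p. or computed from one; I and e_prev carry over from the previous line; the table rounds u and y to 3 d.p., halves away from zero)
n=0: y=0, sp=1, e=sp−y=1; I=1, D=e−e_prev=1; u=1·1+0·1+1·1=2; next y=4/5·0+1·2=2
n=1: y=2, sp=1, e=sp−y=-1; I=0, D=e−e_prev=-2; u=1·(-1)+0·0+1·(-2)=-3; next y=4/5·2+1·(-3)=-1.4
n=2: y=-1.4, sp=1, e=sp−y=2.4; I=2.4, D=e−e_prev=3.4; u=1·2.4+0·2.4+1·3.4=5.8; next y=4/5·(-1.4)+1·5.8=4.68
n=3: y=4.68, sp=1, e=sp−y=-3.68; I=-1.28, D=e−e_prev=-6.08; u=1·(-3.68)+0·(-1.28)+1·(-6.08)=-9.76; next y=4/5·4.68+1·(-9.76)=-6.016
n=4: y=-6.016, sp=1, e=sp−y=7.016; I=5.736, D=e−e_prev=10.696; u=1·7.016+0·5.736+1·10.696=17.712; next y=4/5·(-6.016)+1·17.712=12.8992
n=5: y=12.8992, sp=1, e=sp−y=-11.8992; I=-6.1632, D=e−e_prev=-18.9152; u=1·(-11.8992)+0·(-6.1632)+1·(-18.9152)=-30.8144; next y=4/5·12.8992+1·(-30.8144)=-20.49504
n=6: y=-20.49504, sp=1, e=sp−y=21.49504; I=15.33184, D=e−e_prev=33.39424; u=1·21.49504+0·15.33184+1·33.39424=54.88928; next y=4/5·(-20.49504)+1·54.88928=38.493248
n=7: y=38.493248, sp=1, e=sp−y=-37.493248; I=-22.161408, D=e−e_prev=-58.988288; u=1·(-37.493248)+0·(-22.161408)+1·(-58.988288)=-96.481536; next y=4/5·38.493248+1·(-96.481536)≈-65.686938

0 1 2.000 0.000
1 1 -3.000 2.000
2 1 5.800 -1.400
3 1 -9.760 4.680
4 1 17.712 -6.016
5 1 -30.814 12.899
6 1 54.889 -20.495
7 1 -96.482 38.493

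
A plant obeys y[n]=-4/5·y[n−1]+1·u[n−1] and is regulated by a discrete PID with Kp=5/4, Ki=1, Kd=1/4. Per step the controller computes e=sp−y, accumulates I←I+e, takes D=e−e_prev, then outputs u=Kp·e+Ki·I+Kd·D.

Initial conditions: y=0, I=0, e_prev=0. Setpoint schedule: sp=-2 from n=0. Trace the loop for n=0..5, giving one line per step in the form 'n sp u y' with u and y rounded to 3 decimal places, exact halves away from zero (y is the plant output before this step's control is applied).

0 -2 -5.000 0.000
1 -2 6.000 -5.000
2 -2 -29.750 10.000
3 -2 81.375 -37.750
4 -2 -268.125 111.575
5 -2 828.031 -357.385

(exact arithmetic carried between steps; '≈' marks a value shown rounded to 6 d.p. or computed from one; I and e_prev carry over from the previous line; the table rounds u and y to 3 d.p., halves away from zero)
n=0: y=0, sp=-2, e=sp−y=-2; I=-2, D=e−e_prev=-2; u=5/4·(-2)+1·(-2)+1/4·(-2)=-5; next y=-4/5·0+1·(-5)=-5
n=1: y=-5, sp=-2, e=sp−y=3; I=1, D=e−e_prev=5; u=5/4·3+1·1+1/4·5=6; next y=-4/5·(-5)+1·6=10
n=2: y=10, sp=-2, e=sp−y=-12; I=-11, D=e−e_prev=-15; u=5/4·(-12)+1·(-11)+1/4·(-15)=-29.75; next y=-4/5·10+1·(-29.75)=-37.75
n=3: y=-37.75, sp=-2, e=sp−y=35.75; I=24.75, D=e−e_prev=47.75; u=5/4·35.75+1·24.75+1/4·47.75=81.375; next y=-4/5·(-37.75)+1·81.375=111.575
n=4: y=111.575, sp=-2, e=sp−y=-113.575; I=-88.825, D=e−e_prev=-149.325; u=5/4·(-113.575)+1·(-88.825)+1/4·(-149.325)=-268.125; next y=-4/5·111.575+1·(-268.125)=-357.385
n=5: y=-357.385, sp=-2, e=sp−y=355.385; I=266.56, D=e−e_prev=468.96; u=5/4·355.385+1·266.56+1/4·468.96=828.03125; next y=-4/5·(-357.385)+1·828.03125=1113.93925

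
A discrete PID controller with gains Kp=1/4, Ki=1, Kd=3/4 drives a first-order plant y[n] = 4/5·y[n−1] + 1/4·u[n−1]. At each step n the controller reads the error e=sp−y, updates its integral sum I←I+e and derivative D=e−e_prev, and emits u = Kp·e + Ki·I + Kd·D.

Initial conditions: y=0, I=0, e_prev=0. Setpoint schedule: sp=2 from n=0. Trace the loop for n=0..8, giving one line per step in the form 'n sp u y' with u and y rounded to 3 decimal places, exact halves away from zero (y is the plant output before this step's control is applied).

0 2 4.000 0.000
1 2 2.500 1.000
2 2 3.400 1.425
3 2 3.164 1.990
4 2 2.812 2.383
5 2 2.271 2.609
6 2 1.740 2.655
7 2 1.311 2.559
8 2 1.048 2.375

(exact arithmetic carried between steps; '≈' marks a value shown rounded to 6 d.p. or computed from one; I and e_prev carry over from the previous line; the table rounds u and y to 3 d.p., halves away from zero)
n=0: y=0, sp=2, e=sp−y=2; I=2, D=e−e_prev=2; u=1/4·2+1·2+3/4·2=4; next y=4/5·0+1/4·4=1
n=1: y=1, sp=2, e=sp−y=1; I=3, D=e−e_prev=-1; u=1/4·1+1·3+3/4·(-1)=2.5; next y=4/5·1+1/4·2.5=1.425
n=2: y=1.425, sp=2, e=sp−y=0.575; I=3.575, D=e−e_prev=-0.425; u=1/4·0.575+1·3.575+3/4·(-0.425)=3.4; next y=4/5·1.425+1/4·3.4=1.99
n=3: y=1.99, sp=2, e=sp−y=0.01; I=3.585, D=e−e_prev=-0.565; u=1/4·0.01+1·3.585+3/4·(-0.565)=3.16375; next y=4/5·1.99+1/4·3.16375≈2.382938
n=4: y≈2.382938, sp=2, e=sp−y≈-0.382938; I≈3.202063, D=e−e_prev≈-0.392938; u=1/4·(-0.382938)+1·3.202063+3/4·(-0.392938)≈2.811625; next y=4/5·2.382938+1/4·2.811625≈2.609256
n=5: y≈2.609256, sp=2, e=sp−y≈-0.609256; I≈2.592806, D=e−e_prev≈-0.226319; u=1/4·(-0.609256)+1·2.592806+3/4·(-0.226319)≈2.270753; next y=4/5·2.609256+1/4·2.270753≈2.655093
n=6: y≈2.655093, sp=2, e=sp−y≈-0.655093; I≈1.937713, D=e−e_prev≈-0.045837; u=1/4·(-0.655093)+1·1.937713+3/4·(-0.045837)≈1.739562; next y=4/5·2.655093+1/4·1.739562≈2.558965
n=7: y≈2.558965, sp=2, e=sp−y≈-0.558965; I≈1.378748, D=e−e_prev≈0.096128; u=1/4·(-0.558965)+1·1.378748+3/4·0.096128≈1.311103; next y=4/5·2.558965+1/4·1.311103≈2.374948
n=8: y≈2.374948, sp=2, e=sp−y≈-0.374948; I≈1.003800, D=e−e_prev≈0.184017; u=1/4·(-0.374948)+1·1.003800+3/4·0.184017≈1.048076; next y=4/5·2.374948+1/4·1.048076≈2.161977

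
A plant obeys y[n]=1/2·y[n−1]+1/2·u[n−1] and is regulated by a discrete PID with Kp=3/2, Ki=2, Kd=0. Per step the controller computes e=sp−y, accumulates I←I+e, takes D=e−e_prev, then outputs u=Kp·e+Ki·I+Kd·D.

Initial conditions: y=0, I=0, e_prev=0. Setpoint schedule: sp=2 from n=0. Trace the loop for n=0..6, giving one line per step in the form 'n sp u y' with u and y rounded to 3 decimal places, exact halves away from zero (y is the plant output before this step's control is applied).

(exact arithmetic carried between steps; '≈' marks a value shown rounded to 6 d.p. or computed from one; I and e_prev carry over from the previous line; the table rounds u and y to 3 d.p., halves away from zero)
n=0: y=0, sp=2, e=sp−y=2; I=2, D=e−e_prev=2; u=3/2·2+2·2+0·2=7; next y=1/2·0+1/2·7=3.5
n=1: y=3.5, sp=2, e=sp−y=-1.5; I=0.5, D=e−e_prev=-3.5; u=3/2·(-1.5)+2·0.5+0·(-3.5)=-1.25; next y=1/2·3.5+1/2·(-1.25)=1.125
n=2: y=1.125, sp=2, e=sp−y=0.875; I=1.375, D=e−e_prev=2.375; u=3/2·0.875+2·1.375+0·2.375=4.0625; next y=1/2·1.125+1/2·4.0625=2.59375
n=3: y=2.59375, sp=2, e=sp−y=-0.59375; I=0.78125, D=e−e_prev=-1.46875; u=3/2·(-0.59375)+2·0.78125+0·(-1.46875)=0.671875; next y=1/2·2.59375+1/2·0.671875≈1.632813
n=4: y≈1.632813, sp=2, e=sp−y≈0.367188; I≈1.148438, D=e−e_prev≈0.960938; u=3/2·0.367188+2·1.148438+0·0.960938≈2.847656; next y=1/2·1.632813+1/2·2.847656≈2.240234
n=5: y≈2.240234, sp=2, e=sp−y≈-0.240234; I≈0.908203, D=e−e_prev≈-0.607422; u=3/2·(-0.240234)+2·0.908203+0·(-0.607422)≈1.456055; next y=1/2·2.240234+1/2·1.456055≈1.848145
n=6: y≈1.848145, sp=2, e=sp−y≈0.151855; I≈1.060059, D=e−e_prev≈0.392090; u=3/2·0.151855+2·1.060059+0·0.392090≈2.347900; next y=1/2·1.848145+1/2·2.347900≈2.098022

0 2 7.000 0.000
1 2 -1.250 3.500
2 2 4.063 1.125
3 2 0.672 2.594
4 2 2.848 1.633
5 2 1.456 2.240
6 2 2.348 1.848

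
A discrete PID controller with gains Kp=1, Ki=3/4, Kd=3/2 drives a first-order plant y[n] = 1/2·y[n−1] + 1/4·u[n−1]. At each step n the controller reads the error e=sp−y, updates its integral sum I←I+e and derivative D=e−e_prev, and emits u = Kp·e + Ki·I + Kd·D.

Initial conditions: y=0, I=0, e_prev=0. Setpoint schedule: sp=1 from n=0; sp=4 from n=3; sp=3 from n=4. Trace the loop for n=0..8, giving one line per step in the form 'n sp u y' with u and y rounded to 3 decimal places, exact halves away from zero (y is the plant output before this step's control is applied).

(exact arithmetic carried between steps; '≈' marks a value shown rounded to 6 d.p. or computed from one; I and e_prev carry over from the previous line; the table rounds u and y to 3 d.p., halves away from zero)
n=0: y=0, sp=1, e=sp−y=1; I=1, D=e−e_prev=1; u=1·1+3/4·1+3/2·1=3.25; next y=1/2·0+1/4·3.25=0.8125
n=1: y=0.8125, sp=1, e=sp−y=0.1875; I=1.1875, D=e−e_prev=-0.8125; u=1·0.1875+3/4·1.1875+3/2·(-0.8125)=-0.140625; next y=1/2·0.8125+1/4·(-0.140625)≈0.371094
n=2: y≈0.371094, sp=1, e=sp−y≈0.628906; I≈1.816406, D=e−e_prev≈0.441406; u=1·0.628906+3/4·1.816406+3/2·0.441406≈2.653320; next y=1/2·0.371094+1/4·2.653320≈0.848877
n=3: y≈0.848877, sp=4, e=sp−y≈3.151123; I≈4.967529, D=e−e_prev≈2.522217; u=1·3.151123+3/4·4.967529+3/2·2.522217≈10.660095; next y=1/2·0.848877+1/4·10.660095≈3.089462
n=4: y≈3.089462, sp=3, e=sp−y≈-0.089462; I≈4.878067, D=e−e_prev≈-3.240585; u=1·(-0.089462)+3/4·4.878067+3/2·(-3.240585)≈-1.291790; next y=1/2·3.089462+1/4·(-1.291790)≈1.221784
n=5: y≈1.221784, sp=3, e=sp−y≈1.778216; I≈6.656283, D=e−e_prev≈1.867679; u=1·1.778216+3/4·6.656283+3/2·1.867679≈9.571947; next y=1/2·1.221784+1/4·9.571947≈3.003879
n=6: y≈3.003879, sp=3, e=sp−y≈-0.003879; I≈6.652405, D=e−e_prev≈-1.782095; u=1·(-0.003879)+3/4·6.652405+3/2·(-1.782095)≈2.312283; next y=1/2·3.003879+1/4·2.312283≈2.080010
n=7: y≈2.080010, sp=3, e=sp−y≈0.919990; I≈7.572395, D=e−e_prev≈0.923869; u=1·0.919990+3/4·7.572395+3/2·0.923869≈7.985089; next y=1/2·2.080010+1/4·7.985089≈3.036277
n=8: y≈3.036277, sp=3, e=sp−y≈-0.036277; I≈7.536118, D=e−e_prev≈-0.956267; u=1·(-0.036277)+3/4·7.536118+3/2·(-0.956267)≈4.181410; next y=1/2·3.036277+1/4·4.181410≈2.563491

0 1 3.250 0.000
1 1 -0.141 0.813
2 1 2.653 0.371
3 4 10.660 0.849
4 3 -1.292 3.089
5 3 9.572 1.222
6 3 2.312 3.004
7 3 7.985 2.080
8 3 4.181 3.036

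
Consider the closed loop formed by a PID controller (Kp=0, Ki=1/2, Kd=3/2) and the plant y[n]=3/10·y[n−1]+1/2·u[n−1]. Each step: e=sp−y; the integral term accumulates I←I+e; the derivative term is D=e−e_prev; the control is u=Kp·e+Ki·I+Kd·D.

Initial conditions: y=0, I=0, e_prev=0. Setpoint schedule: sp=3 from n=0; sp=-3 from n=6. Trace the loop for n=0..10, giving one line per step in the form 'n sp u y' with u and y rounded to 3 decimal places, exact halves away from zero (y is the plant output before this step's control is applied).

0 3 6.000 0.000
1 3 -3.000 3.000
2 3 8.700 -0.600
3 3 -4.440 4.170
4 3 12.408 -0.969
5 3 -7.081 5.913
6 -3 5.145 -1.766
7 -3 -5.609 2.043
8 -3 6.052 -2.192
9 -3 -9.824 2.369
10 -3 7.472 -4.202

(exact arithmetic carried between steps; '≈' marks a value shown rounded to 6 d.p. or computed from one; I and e_prev carry over from the previous line; the table rounds u and y to 3 d.p., halves away from zero)
n=0: y=0, sp=3, e=sp−y=3; I=3, D=e−e_prev=3; u=0·3+1/2·3+3/2·3=6; next y=3/10·0+1/2·6=3
n=1: y=3, sp=3, e=sp−y=0; I=3, D=e−e_prev=-3; u=0·0+1/2·3+3/2·(-3)=-3; next y=3/10·3+1/2·(-3)=-0.6
n=2: y=-0.6, sp=3, e=sp−y=3.6; I=6.6, D=e−e_prev=3.6; u=0·3.6+1/2·6.6+3/2·3.6=8.7; next y=3/10·(-0.6)+1/2·8.7=4.17
n=3: y=4.17, sp=3, e=sp−y=-1.17; I=5.43, D=e−e_prev=-4.77; u=0·(-1.17)+1/2·5.43+3/2·(-4.77)=-4.44; next y=3/10·4.17+1/2·(-4.44)=-0.969
n=4: y=-0.969, sp=3, e=sp−y=3.969; I=9.399, D=e−e_prev=5.139; u=0·3.969+1/2·9.399+3/2·5.139=12.408; next y=3/10·(-0.969)+1/2·12.408=5.9133
n=5: y=5.9133, sp=3, e=sp−y=-2.9133; I=6.4857, D=e−e_prev=-6.8823; u=0·(-2.9133)+1/2·6.4857+3/2·(-6.8823)=-7.0806; next y=3/10·5.9133+1/2·(-7.0806)=-1.76631
n=6: y=-1.76631, sp=-3, e=sp−y=-1.23369; I=5.25201, D=e−e_prev=1.67961; u=0·(-1.23369)+1/2·5.25201+3/2·1.67961=5.14542; next y=3/10·(-1.76631)+1/2·5.14542=2.042817
n=7: y=2.042817, sp=-3, e=sp−y=-5.042817; I=0.209193, D=e−e_prev=-3.809127; u=0·(-5.042817)+1/2·0.209193+3/2·(-3.809127)=-5.609094; next y=3/10·2.042817+1/2·(-5.609094)≈-2.191702
n=8: y≈-2.191702, sp=-3, e=sp−y≈-0.808298; I≈-0.599105, D=e−e_prev≈4.234519; u=0·(-0.808298)+1/2·(-0.599105)+3/2·4.234519≈6.052226; next y=3/10·(-2.191702)+1/2·6.052226≈2.368602
n=9: y≈2.368602, sp=-3, e=sp−y≈-5.368602; I≈-5.967707, D=e−e_prev≈-4.560304; u=0·(-5.368602)+1/2·(-5.967707)+3/2·(-4.560304)≈-9.824310; next y=3/10·2.368602+1/2·(-9.824310)≈-4.201574
n=10: y≈-4.201574, sp=-3, e=sp−y≈1.201574; I≈-4.766133, D=e−e_prev≈6.570177; u=0·1.201574+1/2·(-4.766133)+3/2·6.570177≈7.472198; next y=3/10·(-4.201574)+1/2·7.472198≈2.475627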